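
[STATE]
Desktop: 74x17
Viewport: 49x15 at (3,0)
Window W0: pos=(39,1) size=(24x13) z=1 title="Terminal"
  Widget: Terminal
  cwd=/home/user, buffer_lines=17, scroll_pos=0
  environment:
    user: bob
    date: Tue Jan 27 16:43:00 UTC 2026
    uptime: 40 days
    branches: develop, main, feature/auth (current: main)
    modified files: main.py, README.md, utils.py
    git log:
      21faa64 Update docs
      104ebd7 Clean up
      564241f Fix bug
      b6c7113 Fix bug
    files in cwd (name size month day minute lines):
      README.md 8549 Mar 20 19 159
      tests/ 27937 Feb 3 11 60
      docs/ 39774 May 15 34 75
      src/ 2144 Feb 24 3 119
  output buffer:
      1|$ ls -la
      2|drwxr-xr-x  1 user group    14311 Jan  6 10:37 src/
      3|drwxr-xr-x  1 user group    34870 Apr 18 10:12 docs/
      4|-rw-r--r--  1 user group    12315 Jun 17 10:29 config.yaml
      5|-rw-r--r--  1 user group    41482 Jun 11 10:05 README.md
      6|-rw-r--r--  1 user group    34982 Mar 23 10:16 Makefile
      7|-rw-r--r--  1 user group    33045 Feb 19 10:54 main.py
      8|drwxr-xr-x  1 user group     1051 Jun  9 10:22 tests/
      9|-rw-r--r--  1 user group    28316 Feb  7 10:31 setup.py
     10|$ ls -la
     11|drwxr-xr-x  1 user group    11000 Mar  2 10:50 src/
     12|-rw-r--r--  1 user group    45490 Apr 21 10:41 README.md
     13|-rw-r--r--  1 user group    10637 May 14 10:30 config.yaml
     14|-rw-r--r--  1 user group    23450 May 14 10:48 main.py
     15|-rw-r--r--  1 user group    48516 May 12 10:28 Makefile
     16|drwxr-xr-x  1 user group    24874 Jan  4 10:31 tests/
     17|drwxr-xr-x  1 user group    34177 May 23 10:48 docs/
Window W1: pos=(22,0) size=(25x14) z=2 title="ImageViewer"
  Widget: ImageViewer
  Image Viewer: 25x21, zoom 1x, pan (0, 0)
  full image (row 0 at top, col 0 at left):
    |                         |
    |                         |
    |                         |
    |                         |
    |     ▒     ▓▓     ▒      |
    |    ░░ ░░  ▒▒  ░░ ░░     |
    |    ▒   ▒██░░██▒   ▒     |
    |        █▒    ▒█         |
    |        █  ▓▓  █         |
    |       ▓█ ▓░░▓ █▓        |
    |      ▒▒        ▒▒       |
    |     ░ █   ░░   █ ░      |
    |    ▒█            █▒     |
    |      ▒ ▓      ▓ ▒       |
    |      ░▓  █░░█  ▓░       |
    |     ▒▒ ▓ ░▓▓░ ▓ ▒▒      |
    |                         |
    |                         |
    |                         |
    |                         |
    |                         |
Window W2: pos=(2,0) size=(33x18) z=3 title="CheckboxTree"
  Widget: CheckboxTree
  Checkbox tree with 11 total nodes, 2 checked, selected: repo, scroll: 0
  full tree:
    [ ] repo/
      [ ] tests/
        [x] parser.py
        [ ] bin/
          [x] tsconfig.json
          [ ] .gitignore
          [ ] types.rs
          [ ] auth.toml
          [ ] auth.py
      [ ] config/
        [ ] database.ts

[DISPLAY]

━━━━━━━━━━━━━━━━━━━━━━━━━━━━━━━┓━━━━━━━━━━━┓     
 CheckboxTree                  ┃           ┃━━━━━
───────────────────────────────┨───────────┨al   
>[-] repo/                     ┃           ┃─────
   [-] tests/                  ┃           ┃a    
     [x] parser.py             ┃           ┃r-x  
     [-] bin/                  ┃           ┃r-x  
       [x] tsconfig.json       ┃▓     ▒    ┃r--  
       [ ] .gitignore          ┃▒  ░░ ░░   ┃r--  
       [ ] types.rs            ┃░██▒   ▒   ┃r--  
       [ ] auth.toml           ┃  ▒█       ┃r--  
       [ ] auth.py             ┃▓  █       ┃r-x  
   [ ] config/                 ┃░▓ █▓      ┃r--  
     [ ] database.ts           ┃━━━━━━━━━━━┛━━━━━
                               ┃                 


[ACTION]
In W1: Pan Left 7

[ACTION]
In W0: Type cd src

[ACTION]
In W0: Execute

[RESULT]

━━━━━━━━━━━━━━━━━━━━━━━━━━━━━━━┓━━━━━━━━━━━┓     
 CheckboxTree                  ┃           ┃━━━━━
───────────────────────────────┨───────────┨al   
>[-] repo/                     ┃           ┃─────
   [-] tests/                  ┃           ┃r--  
     [x] parser.py             ┃           ┃r--  
     [-] bin/                  ┃           ┃r--  
       [x] tsconfig.json       ┃▓     ▒    ┃r--  
       [ ] .gitignore          ┃▒  ░░ ░░   ┃r-x  
       [ ] types.rs            ┃░██▒   ▒   ┃r-x  
       [ ] auth.toml           ┃  ▒█       ┃c    
       [ ] auth.py             ┃▓  █       ┃     
   [ ] config/                 ┃░▓ █▓      ┃     
     [ ] database.ts           ┃━━━━━━━━━━━┛━━━━━
                               ┃                 


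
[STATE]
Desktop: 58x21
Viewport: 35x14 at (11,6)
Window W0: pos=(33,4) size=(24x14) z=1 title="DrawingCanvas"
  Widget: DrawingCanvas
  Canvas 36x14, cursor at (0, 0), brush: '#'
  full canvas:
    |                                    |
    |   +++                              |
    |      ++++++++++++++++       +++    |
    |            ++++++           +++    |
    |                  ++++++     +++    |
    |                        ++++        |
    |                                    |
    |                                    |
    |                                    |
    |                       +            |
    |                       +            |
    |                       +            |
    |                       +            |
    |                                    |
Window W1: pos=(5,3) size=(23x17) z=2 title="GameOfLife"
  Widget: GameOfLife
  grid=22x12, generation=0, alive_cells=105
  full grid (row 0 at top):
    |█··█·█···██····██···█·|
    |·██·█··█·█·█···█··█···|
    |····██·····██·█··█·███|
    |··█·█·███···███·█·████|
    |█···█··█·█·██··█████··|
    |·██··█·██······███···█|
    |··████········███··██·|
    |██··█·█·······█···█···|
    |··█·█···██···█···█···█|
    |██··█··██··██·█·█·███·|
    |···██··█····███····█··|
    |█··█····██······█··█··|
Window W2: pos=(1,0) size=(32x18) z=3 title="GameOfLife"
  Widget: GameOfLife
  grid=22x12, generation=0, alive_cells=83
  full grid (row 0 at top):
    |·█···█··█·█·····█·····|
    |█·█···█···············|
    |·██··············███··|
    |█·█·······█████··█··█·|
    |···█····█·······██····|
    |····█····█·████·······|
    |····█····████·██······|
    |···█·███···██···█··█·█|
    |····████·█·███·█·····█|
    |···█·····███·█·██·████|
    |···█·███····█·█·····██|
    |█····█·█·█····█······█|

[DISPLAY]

········███··        ┃┠────────────
·█████··█··█·        ┃┃+           
·······██····        ┃┃   +++      
█·████·······        ┃┃      ++++++
████·██······        ┃┃            
··██···█··█·█        ┃┃            
█·███·█·····█        ┃┃            
███·█·██·████        ┃┃            
···█·█·····██        ┃┃            
█····█······█        ┃┃            
                     ┃┃            
━━━━━━━━━━━━━━━━━━━━━┛┗━━━━━━━━━━━━
···██······█··█·┃                  
━━━━━━━━━━━━━━━━┛                  


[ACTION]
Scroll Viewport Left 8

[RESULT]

██··············███··        ┃┠────
·█·······█████··█··█·        ┃┃+   
··█····█·······██····        ┃┃   +
···█····█·████·······        ┃┃    
···█····████·██······        ┃┃    
··█·███···██···█··█·█        ┃┃    
···████·█·███·█·····█        ┃┃    
··█·····███·█·██·████        ┃┃    
··█·███····█·█·····██        ┃┃    
····█·█·█····█······█        ┃┃    
                             ┃┃    
━━━━━━━━━━━━━━━━━━━━━━━━━━━━━┛┗━━━━
  ┃█··█····██······█··█·┃          
  ┗━━━━━━━━━━━━━━━━━━━━━┛          


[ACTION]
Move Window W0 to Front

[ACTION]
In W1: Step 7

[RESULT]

██··············███··        ┃┠────
·█·······█████··█··█·        ┃┃+   
··█····█·······██····        ┃┃   +
···█····█·████·······        ┃┃    
···█····████·██······        ┃┃    
··█·███···██···█··█·█        ┃┃    
···████·█·███·█·····█        ┃┃    
··█·····███·█·██·████        ┃┃    
··█·███····█·█·····██        ┃┃    
····█·█·█····█······█        ┃┃    
                             ┃┃    
━━━━━━━━━━━━━━━━━━━━━━━━━━━━━┛┗━━━━
  ┃·██·······█····██████┃          
  ┗━━━━━━━━━━━━━━━━━━━━━┛          


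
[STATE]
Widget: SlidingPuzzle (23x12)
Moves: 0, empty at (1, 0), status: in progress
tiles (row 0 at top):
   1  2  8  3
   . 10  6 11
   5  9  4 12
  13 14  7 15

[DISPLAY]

┌────┬────┬────┬────┐  
│  1 │  2 │  8 │  3 │  
├────┼────┼────┼────┤  
│    │ 10 │  6 │ 11 │  
├────┼────┼────┼────┤  
│  5 │  9 │  4 │ 12 │  
├────┼────┼────┼────┤  
│ 13 │ 14 │  7 │ 15 │  
└────┴────┴────┴────┘  
Moves: 0               
                       
                       


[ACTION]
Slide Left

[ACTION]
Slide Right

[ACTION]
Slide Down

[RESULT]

┌────┬────┬────┬────┐  
│    │  2 │  8 │  3 │  
├────┼────┼────┼────┤  
│  1 │ 10 │  6 │ 11 │  
├────┼────┼────┼────┤  
│  5 │  9 │  4 │ 12 │  
├────┼────┼────┼────┤  
│ 13 │ 14 │  7 │ 15 │  
└────┴────┴────┴────┘  
Moves: 3               
                       
                       


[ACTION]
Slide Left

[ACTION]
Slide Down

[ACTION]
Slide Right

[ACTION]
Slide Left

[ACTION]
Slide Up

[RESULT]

┌────┬────┬────┬────┐  
│  2 │ 10 │  8 │  3 │  
├────┼────┼────┼────┤  
│  1 │    │  6 │ 11 │  
├────┼────┼────┼────┤  
│  5 │  9 │  4 │ 12 │  
├────┼────┼────┼────┤  
│ 13 │ 14 │  7 │ 15 │  
└────┴────┴────┴────┘  
Moves: 7               
                       
                       


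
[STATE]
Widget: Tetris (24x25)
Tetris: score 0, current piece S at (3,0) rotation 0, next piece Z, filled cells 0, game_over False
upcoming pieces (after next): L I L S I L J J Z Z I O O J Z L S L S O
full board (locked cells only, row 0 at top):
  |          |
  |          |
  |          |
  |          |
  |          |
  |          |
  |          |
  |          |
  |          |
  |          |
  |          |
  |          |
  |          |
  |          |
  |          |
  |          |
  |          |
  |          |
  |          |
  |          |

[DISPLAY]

    ░░    │Next:        
   ░░     │▓▓           
          │ ▓▓          
          │             
          │             
          │             
          │Score:       
          │0            
          │             
          │             
          │             
          │             
          │             
          │             
          │             
          │             
          │             
          │             
          │             
          │             
          │             
          │             
          │             
          │             
          │             


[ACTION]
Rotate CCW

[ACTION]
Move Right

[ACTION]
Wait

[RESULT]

          │Next:        
    ░     │▓▓           
    ░░    │ ▓▓          
     ░    │             
          │             
          │             
          │Score:       
          │0            
          │             
          │             
          │             
          │             
          │             
          │             
          │             
          │             
          │             
          │             
          │             
          │             
          │             
          │             
          │             
          │             
          │             


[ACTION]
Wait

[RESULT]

          │Next:        
          │▓▓           
    ░     │ ▓▓          
    ░░    │             
     ░    │             
          │             
          │Score:       
          │0            
          │             
          │             
          │             
          │             
          │             
          │             
          │             
          │             
          │             
          │             
          │             
          │             
          │             
          │             
          │             
          │             
          │             


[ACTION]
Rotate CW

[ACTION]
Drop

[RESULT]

          │Next:        
          │▓▓           
          │ ▓▓          
     ░░   │             
    ░░    │             
          │             
          │Score:       
          │0            
          │             
          │             
          │             
          │             
          │             
          │             
          │             
          │             
          │             
          │             
          │             
          │             
          │             
          │             
          │             
          │             
          │             


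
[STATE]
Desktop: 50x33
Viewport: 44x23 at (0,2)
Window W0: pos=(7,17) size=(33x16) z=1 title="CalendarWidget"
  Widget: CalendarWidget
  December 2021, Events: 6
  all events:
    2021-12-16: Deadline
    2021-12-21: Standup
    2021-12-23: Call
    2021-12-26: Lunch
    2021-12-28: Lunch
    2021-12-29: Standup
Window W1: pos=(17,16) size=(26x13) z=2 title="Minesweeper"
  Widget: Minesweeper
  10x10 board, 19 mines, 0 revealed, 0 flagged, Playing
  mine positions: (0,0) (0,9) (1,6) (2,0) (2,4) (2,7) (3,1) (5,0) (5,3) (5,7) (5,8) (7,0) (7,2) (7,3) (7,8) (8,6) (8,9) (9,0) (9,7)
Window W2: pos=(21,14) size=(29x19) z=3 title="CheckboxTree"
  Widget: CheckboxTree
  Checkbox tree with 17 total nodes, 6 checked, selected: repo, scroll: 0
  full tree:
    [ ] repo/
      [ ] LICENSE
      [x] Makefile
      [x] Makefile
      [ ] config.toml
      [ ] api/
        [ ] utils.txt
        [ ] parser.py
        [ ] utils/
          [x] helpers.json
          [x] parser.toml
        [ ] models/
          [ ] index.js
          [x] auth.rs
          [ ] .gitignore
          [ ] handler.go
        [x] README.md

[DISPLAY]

                                            
                                            
                                            
                                            
                                            
                                            
                                            
                                            
                                            
                                            
                                            
                                            
                     ┏━━━━━━━━━━━━━━━━━━━━━━
                     ┃ CheckboxTree         
                 ┏━━━┠──────────────────────
       ┏━━━━━━━━━┃ Mi┃>[-] repo/            
       ┃ Calendar┠───┃   [ ] LICENSE        
       ┠─────────┃■■■┃   [x] Makefile       
       ┃         ┃■■■┃   [x] Makefile       
       ┃Mo Tu We ┃■■■┃   [ ] config.toml    
       ┃       1 ┃■■■┃   [-] api/           
       ┃ 6  7  8 ┃■■■┃     [ ] utils.txt    
       ┃13 14 15 ┃■■■┃     [ ] parser.py    


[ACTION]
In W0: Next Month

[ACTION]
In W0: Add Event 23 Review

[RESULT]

                                            
                                            
                                            
                                            
                                            
                                            
                                            
                                            
                                            
                                            
                                            
                                            
                     ┏━━━━━━━━━━━━━━━━━━━━━━
                     ┃ CheckboxTree         
                 ┏━━━┠──────────────────────
       ┏━━━━━━━━━┃ Mi┃>[-] repo/            
       ┃ Calendar┠───┃   [ ] LICENSE        
       ┠─────────┃■■■┃   [x] Makefile       
       ┃         ┃■■■┃   [x] Makefile       
       ┃Mo Tu We ┃■■■┃   [ ] config.toml    
       ┃         ┃■■■┃   [-] api/           
       ┃ 3  4  5 ┃■■■┃     [ ] utils.txt    
       ┃10 11 12 ┃■■■┃     [ ] parser.py    


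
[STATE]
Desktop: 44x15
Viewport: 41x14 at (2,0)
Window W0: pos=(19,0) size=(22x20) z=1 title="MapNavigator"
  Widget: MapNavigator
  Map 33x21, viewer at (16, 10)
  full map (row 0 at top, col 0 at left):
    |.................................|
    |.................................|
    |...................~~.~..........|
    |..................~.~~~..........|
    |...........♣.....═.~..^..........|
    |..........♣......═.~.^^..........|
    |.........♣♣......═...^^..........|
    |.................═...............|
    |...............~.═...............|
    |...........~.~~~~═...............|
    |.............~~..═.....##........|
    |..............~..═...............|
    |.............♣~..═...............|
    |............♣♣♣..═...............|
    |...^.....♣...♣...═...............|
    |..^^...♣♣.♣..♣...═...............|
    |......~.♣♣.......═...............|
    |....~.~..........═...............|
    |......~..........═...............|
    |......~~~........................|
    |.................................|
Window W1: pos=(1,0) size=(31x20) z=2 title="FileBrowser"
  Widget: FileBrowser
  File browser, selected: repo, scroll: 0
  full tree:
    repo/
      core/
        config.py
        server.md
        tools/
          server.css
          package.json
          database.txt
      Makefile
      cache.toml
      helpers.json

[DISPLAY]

━━━━━━━━━━━━━━━━━━━━━━━━━━━━━┓━━━━━━━━┓  
 FileBrowser                 ┃r       ┃  
─────────────────────────────┨────────┨  
> [-] repo/                  ┃.~~.~...┃  
    [+] core/                ┃~.~~~...┃  
    Makefile                 ┃.~..^...┃  
    cache.toml               ┃.~.^^...┃  
    helpers.json             ┃...^^...┃  
                             ┃........┃  
                             ┃........┃  
                             ┃........┃  
                             ┃.....##.┃  
                             ┃........┃  
                             ┃........┃  


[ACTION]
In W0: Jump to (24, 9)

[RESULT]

━━━━━━━━━━━━━━━━━━━━━━━━━━━━━┓━━━━━━━━┓  
 FileBrowser                 ┃r       ┃  
─────────────────────────────┨────────┨  
> [-] repo/                  ┃....... ┃  
    [+] core/                ┃....... ┃  
    Makefile                 ┃....... ┃  
    cache.toml               ┃....... ┃  
    helpers.json             ┃....... ┃  
                             ┃....... ┃  
                             ┃....... ┃  
                             ┃....... ┃  
                             ┃....... ┃  
                             ┃....... ┃  
                             ┃....... ┃  


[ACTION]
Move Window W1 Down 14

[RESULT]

    Makefile                 ┃━━━━━━━━┓  
    cache.toml               ┃r       ┃  
    helpers.json             ┃────────┨  
                             ┃....... ┃  
                             ┃....... ┃  
                             ┃....... ┃  
                             ┃....... ┃  
                             ┃....... ┃  
                             ┃....... ┃  
                             ┃....... ┃  
                             ┃....... ┃  
                             ┃....... ┃  
                             ┃....... ┃  
                             ┃....... ┃  


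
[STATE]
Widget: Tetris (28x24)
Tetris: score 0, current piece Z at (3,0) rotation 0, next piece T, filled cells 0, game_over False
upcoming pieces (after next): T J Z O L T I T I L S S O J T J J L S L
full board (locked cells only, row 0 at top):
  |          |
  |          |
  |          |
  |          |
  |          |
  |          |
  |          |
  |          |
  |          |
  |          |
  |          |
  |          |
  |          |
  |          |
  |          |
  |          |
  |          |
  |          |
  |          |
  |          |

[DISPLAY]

   ▓▓     │Next:            
    ▓▓    │ ▒               
          │▒▒▒              
          │                 
          │                 
          │                 
          │Score:           
          │0                
          │                 
          │                 
          │                 
          │                 
          │                 
          │                 
          │                 
          │                 
          │                 
          │                 
          │                 
          │                 
          │                 
          │                 
          │                 
          │                 


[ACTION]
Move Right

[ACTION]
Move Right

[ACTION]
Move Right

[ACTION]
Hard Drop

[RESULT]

    ▒     │Next:            
   ▒▒▒    │ ▒               
          │▒▒▒              
          │                 
          │                 
          │                 
          │Score:           
          │0                
          │                 
          │                 
          │                 
          │                 
          │                 
          │                 
          │                 
          │                 
          │                 
          │                 
      ▓▓  │                 
       ▓▓ │                 
          │                 
          │                 
          │                 
          │                 


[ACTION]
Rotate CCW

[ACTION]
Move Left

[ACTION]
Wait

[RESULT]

          │Next:            
   ▒      │ ▒               
  ▒▒      │▒▒▒              
   ▒      │                 
          │                 
          │                 
          │Score:           
          │0                
          │                 
          │                 
          │                 
          │                 
          │                 
          │                 
          │                 
          │                 
          │                 
          │                 
      ▓▓  │                 
       ▓▓ │                 
          │                 
          │                 
          │                 
          │                 


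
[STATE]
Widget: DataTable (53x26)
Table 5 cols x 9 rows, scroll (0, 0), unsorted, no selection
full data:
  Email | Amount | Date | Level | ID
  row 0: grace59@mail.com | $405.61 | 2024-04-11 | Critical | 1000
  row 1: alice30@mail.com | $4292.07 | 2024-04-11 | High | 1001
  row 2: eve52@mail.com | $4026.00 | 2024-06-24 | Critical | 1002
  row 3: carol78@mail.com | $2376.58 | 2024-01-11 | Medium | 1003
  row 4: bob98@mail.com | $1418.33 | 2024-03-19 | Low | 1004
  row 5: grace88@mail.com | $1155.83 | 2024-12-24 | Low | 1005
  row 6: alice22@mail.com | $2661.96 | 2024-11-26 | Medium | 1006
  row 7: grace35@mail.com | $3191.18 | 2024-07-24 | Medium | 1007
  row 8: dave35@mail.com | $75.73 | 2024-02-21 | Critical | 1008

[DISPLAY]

Email           │Amount  │Date      │Level   │ID     
────────────────┼────────┼──────────┼────────┼────   
grace59@mail.com│$405.61 │2024-04-11│Critical│1000   
alice30@mail.com│$4292.07│2024-04-11│High    │1001   
eve52@mail.com  │$4026.00│2024-06-24│Critical│1002   
carol78@mail.com│$2376.58│2024-01-11│Medium  │1003   
bob98@mail.com  │$1418.33│2024-03-19│Low     │1004   
grace88@mail.com│$1155.83│2024-12-24│Low     │1005   
alice22@mail.com│$2661.96│2024-11-26│Medium  │1006   
grace35@mail.com│$3191.18│2024-07-24│Medium  │1007   
dave35@mail.com │$75.73  │2024-02-21│Critical│1008   
                                                     
                                                     
                                                     
                                                     
                                                     
                                                     
                                                     
                                                     
                                                     
                                                     
                                                     
                                                     
                                                     
                                                     
                                                     


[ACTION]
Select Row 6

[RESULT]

Email           │Amount  │Date      │Level   │ID     
────────────────┼────────┼──────────┼────────┼────   
grace59@mail.com│$405.61 │2024-04-11│Critical│1000   
alice30@mail.com│$4292.07│2024-04-11│High    │1001   
eve52@mail.com  │$4026.00│2024-06-24│Critical│1002   
carol78@mail.com│$2376.58│2024-01-11│Medium  │1003   
bob98@mail.com  │$1418.33│2024-03-19│Low     │1004   
grace88@mail.com│$1155.83│2024-12-24│Low     │1005   
>lice22@mail.com│$2661.96│2024-11-26│Medium  │1006   
grace35@mail.com│$3191.18│2024-07-24│Medium  │1007   
dave35@mail.com │$75.73  │2024-02-21│Critical│1008   
                                                     
                                                     
                                                     
                                                     
                                                     
                                                     
                                                     
                                                     
                                                     
                                                     
                                                     
                                                     
                                                     
                                                     
                                                     


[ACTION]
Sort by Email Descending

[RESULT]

Email          ▼│Amount  │Date      │Level   │ID     
────────────────┼────────┼──────────┼────────┼────   
grace88@mail.com│$1155.83│2024-12-24│Low     │1005   
grace59@mail.com│$405.61 │2024-04-11│Critical│1000   
grace35@mail.com│$3191.18│2024-07-24│Medium  │1007   
eve52@mail.com  │$4026.00│2024-06-24│Critical│1002   
dave35@mail.com │$75.73  │2024-02-21│Critical│1008   
carol78@mail.com│$2376.58│2024-01-11│Medium  │1003   
>ob98@mail.com  │$1418.33│2024-03-19│Low     │1004   
alice30@mail.com│$4292.07│2024-04-11│High    │1001   
alice22@mail.com│$2661.96│2024-11-26│Medium  │1006   
                                                     
                                                     
                                                     
                                                     
                                                     
                                                     
                                                     
                                                     
                                                     
                                                     
                                                     
                                                     
                                                     
                                                     
                                                     


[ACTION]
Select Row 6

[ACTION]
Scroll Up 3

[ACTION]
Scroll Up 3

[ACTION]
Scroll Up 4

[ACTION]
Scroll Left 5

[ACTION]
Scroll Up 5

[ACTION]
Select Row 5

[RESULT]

Email          ▼│Amount  │Date      │Level   │ID     
────────────────┼────────┼──────────┼────────┼────   
grace88@mail.com│$1155.83│2024-12-24│Low     │1005   
grace59@mail.com│$405.61 │2024-04-11│Critical│1000   
grace35@mail.com│$3191.18│2024-07-24│Medium  │1007   
eve52@mail.com  │$4026.00│2024-06-24│Critical│1002   
dave35@mail.com │$75.73  │2024-02-21│Critical│1008   
>arol78@mail.com│$2376.58│2024-01-11│Medium  │1003   
bob98@mail.com  │$1418.33│2024-03-19│Low     │1004   
alice30@mail.com│$4292.07│2024-04-11│High    │1001   
alice22@mail.com│$2661.96│2024-11-26│Medium  │1006   
                                                     
                                                     
                                                     
                                                     
                                                     
                                                     
                                                     
                                                     
                                                     
                                                     
                                                     
                                                     
                                                     
                                                     
                                                     


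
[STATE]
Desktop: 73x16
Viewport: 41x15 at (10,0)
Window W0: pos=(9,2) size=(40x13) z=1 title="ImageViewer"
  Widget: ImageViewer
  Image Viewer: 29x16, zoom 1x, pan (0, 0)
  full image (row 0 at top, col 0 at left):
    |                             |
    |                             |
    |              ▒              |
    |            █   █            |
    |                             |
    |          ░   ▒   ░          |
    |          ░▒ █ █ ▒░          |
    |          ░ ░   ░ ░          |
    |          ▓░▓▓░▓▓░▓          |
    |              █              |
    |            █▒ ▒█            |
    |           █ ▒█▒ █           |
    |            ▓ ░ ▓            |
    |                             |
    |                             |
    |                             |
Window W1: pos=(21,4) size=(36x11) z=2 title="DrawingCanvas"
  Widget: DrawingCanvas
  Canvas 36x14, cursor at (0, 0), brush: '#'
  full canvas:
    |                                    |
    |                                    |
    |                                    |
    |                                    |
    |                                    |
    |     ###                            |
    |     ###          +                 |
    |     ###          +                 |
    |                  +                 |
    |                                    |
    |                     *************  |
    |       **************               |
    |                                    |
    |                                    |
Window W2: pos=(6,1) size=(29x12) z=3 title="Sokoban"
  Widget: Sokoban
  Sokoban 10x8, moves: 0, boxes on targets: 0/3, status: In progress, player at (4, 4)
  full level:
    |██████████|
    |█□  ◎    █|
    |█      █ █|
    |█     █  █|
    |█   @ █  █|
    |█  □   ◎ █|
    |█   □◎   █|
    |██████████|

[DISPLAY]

                                         
━━━━━━━━━━━━━━━━━━━━━━━━┓                
koban                   ┃━━━━━━━━━━━━━┓  
────────────────────────┨             ┃  
███████                 ┃━━━━━━━━━━━━━━━━
 ◎    █                 ┃s               
    █ █                 ┃────────────────
   █  █                 ┃                
 @ █  █                 ┃                
□   ◎ █                 ┃                
 □◎   █                 ┃                
███████                 ┃                
━━━━━━━━━━━━━━━━━━━━━━━━┛                
          ▓┃     ###          +          
━━━━━━━━━━━┗━━━━━━━━━━━━━━━━━━━━━━━━━━━━━


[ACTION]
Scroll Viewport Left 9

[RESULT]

                                         
     ┏━━━━━━━━━━━━━━━━━━━━━━━━━━━┓       
     ┃ Sokoban                   ┃━━━━━━━
     ┠───────────────────────────┨       
     ┃██████████                 ┃━━━━━━━
     ┃█□  ◎    █                 ┃s      
     ┃█      █ █                 ┃───────
     ┃█     █  █                 ┃       
     ┃█   @ █  █                 ┃       
     ┃█  □   ◎ █                 ┃       
     ┃█   □◎   █                 ┃       
     ┃██████████                 ┃       
     ┗━━━━━━━━━━━━━━━━━━━━━━━━━━━┛       
        ┃          ▓┃     ###          + 
        ┗━━━━━━━━━━━┗━━━━━━━━━━━━━━━━━━━━


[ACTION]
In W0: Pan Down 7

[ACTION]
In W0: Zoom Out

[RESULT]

                                         
     ┏━━━━━━━━━━━━━━━━━━━━━━━━━━━┓       
     ┃ Sokoban                   ┃━━━━━━━
     ┠───────────────────────────┨       
     ┃██████████                 ┃━━━━━━━
     ┃█□  ◎    █                 ┃s      
     ┃█      █ █                 ┃───────
     ┃█     █  █                 ┃       
     ┃█   @ █  █                 ┃       
     ┃█  □   ◎ █                 ┃       
     ┃█   □◎   █                 ┃       
     ┃██████████                 ┃       
     ┗━━━━━━━━━━━━━━━━━━━━━━━━━━━┛       
        ┃           ┃     ###          + 
        ┗━━━━━━━━━━━┗━━━━━━━━━━━━━━━━━━━━


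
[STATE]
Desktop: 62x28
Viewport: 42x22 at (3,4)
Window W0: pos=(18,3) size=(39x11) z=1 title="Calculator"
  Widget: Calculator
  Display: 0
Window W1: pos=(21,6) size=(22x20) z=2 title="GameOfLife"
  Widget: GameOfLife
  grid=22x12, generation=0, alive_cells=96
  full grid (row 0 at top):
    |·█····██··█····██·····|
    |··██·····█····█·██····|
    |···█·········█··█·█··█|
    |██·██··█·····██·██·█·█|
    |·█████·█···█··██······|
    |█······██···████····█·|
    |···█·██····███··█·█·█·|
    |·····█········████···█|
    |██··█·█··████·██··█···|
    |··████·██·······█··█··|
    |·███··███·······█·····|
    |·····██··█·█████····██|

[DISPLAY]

               ┃ Calculator               
               ┠──────────────────────────
               ┃  ┏━━━━━━━━━━━━━━━━━━━━┓  
               ┃┌─┃ GameOfLife         ┃  
               ┃│ ┠────────────────────┨  
               ┃├─┃Gen: 0              ┃  
               ┃│ ┃█····██··█····██····┃  
               ┃├─┃·██·····█····█·██···┃  
               ┃│ ┃··█·········█··█·█··┃  
               ┗━━┃█·██··█·····██·██·█·┃━━
                  ┃█████·█···█··██·····┃  
                  ┃······██···████····█┃  
                  ┃··█·██····███··█·█·█┃  
                  ┃····█········████···┃  
                  ┃█··█·█··████·██··█··┃  
                  ┃·████·██·······█··█·┃  
                  ┃███··███·······█····┃  
                  ┃····██··█·█████····█┃  
                  ┃                    ┃  
                  ┃                    ┃  
                  ┃                    ┃  
                  ┗━━━━━━━━━━━━━━━━━━━━┛  


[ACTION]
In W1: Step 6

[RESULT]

               ┃ Calculator               
               ┠──────────────────────────
               ┃  ┏━━━━━━━━━━━━━━━━━━━━┓  
               ┃┌─┃ GameOfLife         ┃  
               ┃│ ┠────────────────────┨  
               ┃├─┃Gen: 6              ┃  
               ┃│ ┃····················┃  
               ┃├─┃·····█··············┃  
               ┃│ ┃··█·███···········██┃  
               ┗━━┃·█·····█········█··█┃━━
                  ┃·····██·█·······██··┃  
                  ┃·███··█·██·········█┃  
                  ┃···███████·······█·█┃  
                  ┃····████·█········█·┃  
                  ┃█·······██··········┃  
                  ┃·█·······█··········┃  
                  ┃█···················┃  
                  ┃····················┃  
                  ┃                    ┃  
                  ┃                    ┃  
                  ┃                    ┃  
                  ┗━━━━━━━━━━━━━━━━━━━━┛  


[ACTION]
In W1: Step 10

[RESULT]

               ┃ Calculator               
               ┠──────────────────────────
               ┃  ┏━━━━━━━━━━━━━━━━━━━━┓  
               ┃┌─┃ GameOfLife         ┃  
               ┃│ ┠────────────────────┨  
               ┃├─┃Gen: 16             ┃  
               ┃│ ┃··██················┃  
               ┃├─┃·█··█··············█┃  
               ┃│ ┃·█··█··········█·██·┃  
               ┗━━┃···············█·██·┃━━
                  ┃····█·········█·█···┃  
                  ┃·█··█··██······█··█·┃  
                  ┃·███·······█···█··██┃  
                  ┃·██····█·██·█·······┃  
                  ┃█······█·██·██······┃  
                  ┃·█·····█····█·······┃  
                  ┃█········█··█·······┃  
                  ┃··········██········┃  
                  ┃                    ┃  
                  ┃                    ┃  
                  ┃                    ┃  
                  ┗━━━━━━━━━━━━━━━━━━━━┛  


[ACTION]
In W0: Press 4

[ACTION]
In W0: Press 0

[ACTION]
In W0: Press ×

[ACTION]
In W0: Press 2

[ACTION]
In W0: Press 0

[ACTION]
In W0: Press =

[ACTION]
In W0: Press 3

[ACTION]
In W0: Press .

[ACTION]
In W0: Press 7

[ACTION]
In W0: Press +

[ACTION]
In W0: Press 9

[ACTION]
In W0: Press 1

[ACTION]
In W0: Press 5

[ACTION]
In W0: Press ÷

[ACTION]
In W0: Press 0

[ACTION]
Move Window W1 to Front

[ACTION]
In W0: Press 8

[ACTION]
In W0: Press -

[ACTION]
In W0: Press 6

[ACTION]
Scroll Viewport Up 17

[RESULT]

                                          
                                          
                                          
               ┏━━━━━━━━━━━━━━━━━━━━━━━━━━
               ┃ Calculator               
               ┠──────────────────────────
               ┃  ┏━━━━━━━━━━━━━━━━━━━━┓  
               ┃┌─┃ GameOfLife         ┃  
               ┃│ ┠────────────────────┨  
               ┃├─┃Gen: 16             ┃  
               ┃│ ┃··██················┃  
               ┃├─┃·█··█··············█┃  
               ┃│ ┃·█··█··········█·██·┃  
               ┗━━┃···············█·██·┃━━
                  ┃····█·········█·█···┃  
                  ┃·█··█··██······█··█·┃  
                  ┃·███·······█···█··██┃  
                  ┃·██····█·██·█·······┃  
                  ┃█······█·██·██······┃  
                  ┃·█·····█····█·······┃  
                  ┃█········█··█·······┃  
                  ┃··········██········┃  
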